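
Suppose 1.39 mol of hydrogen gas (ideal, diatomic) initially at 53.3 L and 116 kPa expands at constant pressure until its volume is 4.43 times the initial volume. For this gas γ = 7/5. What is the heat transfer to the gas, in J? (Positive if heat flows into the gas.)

74200 J

T₁ = P₁V₁/(nR) = 116×53.3/(1.39×8.314) = 535 K.
Isobaric: P stays 116 kPa; V/T = const ⇒ T₂ = 2370 K, V₂ = 236 L.
W = PΔV = 116×(236−53.3) kPa·L = 21200 J.
ΔU = nCvΔT = 1.39×20.8×(2370−535) = 53000 J.
Q = ΔU + W = nCpΔT = 74200 J.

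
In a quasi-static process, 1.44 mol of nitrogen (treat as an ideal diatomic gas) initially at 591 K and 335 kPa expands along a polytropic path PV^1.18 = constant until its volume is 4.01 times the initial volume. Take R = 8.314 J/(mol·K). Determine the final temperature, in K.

460 K

V₁ = nRT₁/P₁ = 1.44×8.314×591/335 = 21.1 L.
Polytropic n=1.18: T₂ = T₁(V₁/V₂)^(n−1) = 591×(0.249)^0.18 = 460 K; P₂ = P₁(V₁/V₂)^n = 65.1 kPa.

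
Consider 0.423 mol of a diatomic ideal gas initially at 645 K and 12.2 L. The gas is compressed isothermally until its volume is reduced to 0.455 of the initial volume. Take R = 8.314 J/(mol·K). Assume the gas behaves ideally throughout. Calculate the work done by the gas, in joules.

P₁ = nRT₁/V₁ = 0.423×8.314×645/12.2 = 186 kPa.
Isothermal: T stays 645 K; PV = const ⇒ V₂ = 5.55 L, P₂ = 409 kPa.
W = nRT ln(V₂/V₁) = 0.423×8.314×645×ln(0.455) = -1790 J.

-1790 J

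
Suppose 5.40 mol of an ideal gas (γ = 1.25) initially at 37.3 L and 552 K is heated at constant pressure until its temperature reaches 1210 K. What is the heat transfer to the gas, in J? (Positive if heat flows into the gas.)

P₁ = nRT₁/V₁ = 5.40×8.314×552/37.3 = 664 kPa.
Isobaric: P stays 664 kPa; V/T = const ⇒ T₂ = 1210 K, V₂ = 81.8 L.
W = PΔV = 664×(81.8−37.3) kPa·L = 29500 J.
ΔU = nCvΔT = 5.40×33.3×(1210−552) = 118000 J.
Q = ΔU + W = nCpΔT = 148000 J.

148000 J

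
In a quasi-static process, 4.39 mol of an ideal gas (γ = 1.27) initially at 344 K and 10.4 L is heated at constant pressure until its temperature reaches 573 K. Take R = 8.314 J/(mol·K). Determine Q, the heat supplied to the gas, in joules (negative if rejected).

39300 J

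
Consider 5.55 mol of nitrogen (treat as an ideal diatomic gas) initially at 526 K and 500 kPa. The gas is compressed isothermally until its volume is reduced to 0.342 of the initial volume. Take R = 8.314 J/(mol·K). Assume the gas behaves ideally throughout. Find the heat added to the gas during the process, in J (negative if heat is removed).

-26000 J

V₁ = nRT₁/P₁ = 5.55×8.314×526/500 = 48.5 L.
Isothermal: T stays 526 K; PV = const ⇒ V₂ = 16.6 L, P₂ = 1460 kPa.
ΔU = 0 (ideal gas, T constant).
W = nRT ln(V₂/V₁) = 5.55×8.314×526×ln(0.342) = -26000 J.
Q = ΔU + W = -26000 J.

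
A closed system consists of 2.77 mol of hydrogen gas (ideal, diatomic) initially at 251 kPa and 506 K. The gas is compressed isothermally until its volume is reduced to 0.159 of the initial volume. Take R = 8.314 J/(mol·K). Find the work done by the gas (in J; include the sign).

V₁ = nRT₁/P₁ = 2.77×8.314×506/251 = 46.4 L.
Isothermal: T stays 506 K; PV = const ⇒ V₂ = 7.38 L, P₂ = 1580 kPa.
W = nRT ln(V₂/V₁) = 2.77×8.314×506×ln(0.159) = -21400 J.

-21400 J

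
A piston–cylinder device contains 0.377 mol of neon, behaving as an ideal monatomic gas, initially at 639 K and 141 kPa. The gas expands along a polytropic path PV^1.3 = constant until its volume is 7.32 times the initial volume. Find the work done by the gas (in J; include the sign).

V₁ = nRT₁/P₁ = 0.377×8.314×639/141 = 14.2 L.
Polytropic n=1.3: T₂ = T₁(V₁/V₂)^(n−1) = 639×(0.137)^0.30 = 352 K; P₂ = P₁(V₁/V₂)^n = 10.6 kPa.
W = (P₁V₁−P₂V₂)/(n−1) = (141×14.2−10.6×104)/0.30 = 3000 J.

3000 J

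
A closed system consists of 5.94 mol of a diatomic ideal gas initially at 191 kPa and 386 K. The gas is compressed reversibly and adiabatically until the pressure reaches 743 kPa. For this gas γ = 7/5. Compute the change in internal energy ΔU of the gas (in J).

V₁ = nRT₁/P₁ = 5.94×8.314×386/191 = 99.8 L.
Adiabatic: T₂/T₁ = (P₂/P₁)^((γ−1)/γ) ⇒ T₂ = 386×(3.89)^0.286 = 569 K; V₂ = 37.8 L.
For an ideal gas ΔU = nCvΔT with Cv = (5/2)R = 20.8 J/(mol·K).
ΔU = 5.94×20.8×(569−386) = 22600 J.

22600 J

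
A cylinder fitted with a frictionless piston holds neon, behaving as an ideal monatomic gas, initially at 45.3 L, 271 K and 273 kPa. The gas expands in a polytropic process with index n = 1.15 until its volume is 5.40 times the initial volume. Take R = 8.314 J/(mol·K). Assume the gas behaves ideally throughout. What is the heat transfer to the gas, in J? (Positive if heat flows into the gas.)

14300 J

n = P₁V₁/(RT₁) = 273×45.3/(8.314×271) = 5.49 mol.
Polytropic n=1.15: T₂ = T₁(V₁/V₂)^(n−1) = 271×(0.185)^0.15 = 210 K; P₂ = P₁(V₁/V₂)^n = 39.3 kPa.
W = (P₁V₁−P₂V₂)/(n−1) = (273×45.3−39.3×245)/0.15 = 18400 J.
ΔU = nCvΔT = 5.49×12.5×(210−271) = -4150 J.
Q = ΔU + W = 14300 J.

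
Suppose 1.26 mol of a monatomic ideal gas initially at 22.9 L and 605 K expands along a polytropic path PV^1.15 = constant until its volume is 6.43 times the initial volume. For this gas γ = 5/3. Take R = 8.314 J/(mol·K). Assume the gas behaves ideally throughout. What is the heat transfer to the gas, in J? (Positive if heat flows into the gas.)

7980 J

P₁ = nRT₁/V₁ = 1.26×8.314×605/22.9 = 277 kPa.
Polytropic n=1.15: T₂ = T₁(V₁/V₂)^(n−1) = 605×(0.156)^0.15 = 458 K; P₂ = P₁(V₁/V₂)^n = 32.6 kPa.
W = (P₁V₁−P₂V₂)/(n−1) = (277×22.9−32.6×147)/0.15 = 10300 J.
ΔU = nCvΔT = 1.26×12.5×(458−605) = -2320 J.
Q = ΔU + W = 7980 J.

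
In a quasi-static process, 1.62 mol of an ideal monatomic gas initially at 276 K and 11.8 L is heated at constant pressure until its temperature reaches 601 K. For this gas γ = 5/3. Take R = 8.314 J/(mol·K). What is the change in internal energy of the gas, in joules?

6570 J

P₁ = nRT₁/V₁ = 1.62×8.314×276/11.8 = 315 kPa.
Isobaric: P stays 315 kPa; V/T = const ⇒ T₂ = 601 K, V₂ = 25.7 L.
For an ideal gas ΔU = nCvΔT with Cv = (3/2)R = 12.5 J/(mol·K).
ΔU = 1.62×12.5×(601−276) = 6570 J.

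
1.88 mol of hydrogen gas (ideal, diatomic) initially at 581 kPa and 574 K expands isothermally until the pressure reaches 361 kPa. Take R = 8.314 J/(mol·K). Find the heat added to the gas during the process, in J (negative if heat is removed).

V₁ = nRT₁/P₁ = 1.88×8.314×574/581 = 15.4 L.
Isothermal: T stays 574 K; PV = const ⇒ V₂ = 24.9 L, P₂ = 361 kPa.
ΔU = 0 (ideal gas, T constant).
W = nRT ln(V₂/V₁) = 1.88×8.314×574×ln(1.61) = 4270 J.
Q = ΔU + W = 4270 J.

4270 J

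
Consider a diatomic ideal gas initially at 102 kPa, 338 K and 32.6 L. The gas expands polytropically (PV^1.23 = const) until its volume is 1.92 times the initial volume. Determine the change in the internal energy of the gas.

n = P₁V₁/(RT₁) = 102×32.6/(8.314×338) = 1.18 mol.
Polytropic n=1.23: T₂ = T₁(V₁/V₂)^(n−1) = 338×(0.521)^0.23 = 291 K; P₂ = P₁(V₁/V₂)^n = 45.7 kPa.
For an ideal gas ΔU = nCvΔT with Cv = (5/2)R = 20.8 J/(mol·K).
ΔU = 1.18×20.8×(291−338) = -1160 J.

-1160 J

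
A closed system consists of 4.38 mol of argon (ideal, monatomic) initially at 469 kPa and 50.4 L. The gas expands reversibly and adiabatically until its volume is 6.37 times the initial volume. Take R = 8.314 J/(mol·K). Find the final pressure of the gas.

T₁ = P₁V₁/(nR) = 469×50.4/(4.38×8.314) = 649 K.
Adiabatic: TV^(γ−1) = const ⇒ T₂ = 649×(0.157)^0.667 = 189 K; PV^γ = const ⇒ P₂ = 21.4 kPa.

21.4 kPa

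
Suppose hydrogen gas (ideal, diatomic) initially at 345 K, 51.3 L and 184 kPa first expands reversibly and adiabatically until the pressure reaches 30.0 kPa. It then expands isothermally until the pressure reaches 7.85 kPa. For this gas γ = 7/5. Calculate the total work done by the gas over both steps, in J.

17100 J

n = P₁V₁/(RT₁) = 184×51.3/(8.314×345) = 3.29 mol.
Step 1 — Adiabatic: T₂/T₁ = (P₂/P₁)^((γ−1)/γ) ⇒ T₂ = 345×(0.163)^0.286 = 205 K; V₂ = 187 L.
ΔU = nCvΔT = 3.29×20.8×(205−345) = -9540 J.
Q = 0 for an adiabatic process, so W = −ΔU = 9540 J.
State after step 1: P = 30.0 kPa, V = 187 L, T = 205 K.
Step 2 — Isothermal: T stays 205 K; PV = const ⇒ V₂ = 716 L, P₂ = 7.85 kPa.
ΔU = 0 (ideal gas, T constant).
W = nRT ln(V₂/V₁) = 3.29×8.314×205×ln(3.82) = 7540 J.
Q = ΔU + W = 7540 J.
Net over both steps: W = 17100 J, Q = 7540 J, ΔU = -9540 J.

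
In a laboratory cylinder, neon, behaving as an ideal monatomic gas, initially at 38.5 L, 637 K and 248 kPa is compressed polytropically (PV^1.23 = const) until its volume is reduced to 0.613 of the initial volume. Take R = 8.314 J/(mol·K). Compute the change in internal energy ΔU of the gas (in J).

n = P₁V₁/(RT₁) = 248×38.5/(8.314×637) = 1.80 mol.
Polytropic n=1.23: T₂ = T₁(V₁/V₂)^(n−1) = 637×(1.63)^0.23 = 713 K; P₂ = P₁(V₁/V₂)^n = 453 kPa.
For an ideal gas ΔU = nCvΔT with Cv = (3/2)R = 12.5 J/(mol·K).
ΔU = 1.80×12.5×(713−637) = 1710 J.

1710 J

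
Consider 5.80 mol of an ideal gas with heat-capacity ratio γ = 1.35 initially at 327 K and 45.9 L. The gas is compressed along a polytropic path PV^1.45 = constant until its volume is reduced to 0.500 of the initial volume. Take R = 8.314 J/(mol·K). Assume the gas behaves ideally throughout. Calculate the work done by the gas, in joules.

-12800 J

P₁ = nRT₁/V₁ = 5.80×8.314×327/45.9 = 344 kPa.
Polytropic n=1.45: T₂ = T₁(V₁/V₂)^(n−1) = 327×(2.00)^0.45 = 447 K; P₂ = P₁(V₁/V₂)^n = 939 kPa.
W = (P₁V₁−P₂V₂)/(n−1) = (344×45.9−939×22.9)/0.45 = -12800 J.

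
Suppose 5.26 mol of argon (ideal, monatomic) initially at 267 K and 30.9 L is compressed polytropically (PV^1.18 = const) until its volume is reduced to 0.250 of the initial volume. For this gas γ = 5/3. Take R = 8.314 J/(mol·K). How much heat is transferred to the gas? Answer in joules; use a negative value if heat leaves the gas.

-13400 J

P₁ = nRT₁/V₁ = 5.26×8.314×267/30.9 = 378 kPa.
Polytropic n=1.18: T₂ = T₁(V₁/V₂)^(n−1) = 267×(4.00)^0.18 = 343 K; P₂ = P₁(V₁/V₂)^n = 1940 kPa.
W = (P₁V₁−P₂V₂)/(n−1) = (378×30.9−1940×7.72)/0.18 = -18400 J.
ΔU = nCvΔT = 5.26×12.5×(343−267) = 4960 J.
Q = ΔU + W = -13400 J.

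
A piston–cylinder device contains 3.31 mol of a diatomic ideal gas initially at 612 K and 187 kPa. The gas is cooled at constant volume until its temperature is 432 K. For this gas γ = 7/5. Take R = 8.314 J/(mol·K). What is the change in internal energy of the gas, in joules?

-12400 J

V₁ = nRT₁/P₁ = 3.31×8.314×612/187 = 90.1 L.
Isochoric: V stays 90.1 L; P/T = const ⇒ T₂ = 432 K, P₂ = 132 kPa.
For an ideal gas ΔU = nCvΔT with Cv = (5/2)R = 20.8 J/(mol·K).
ΔU = 3.31×20.8×(432−612) = -12400 J.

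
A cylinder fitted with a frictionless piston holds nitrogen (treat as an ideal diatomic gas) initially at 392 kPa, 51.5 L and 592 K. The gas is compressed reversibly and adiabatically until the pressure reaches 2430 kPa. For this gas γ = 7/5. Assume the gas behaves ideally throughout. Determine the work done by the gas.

-34500 J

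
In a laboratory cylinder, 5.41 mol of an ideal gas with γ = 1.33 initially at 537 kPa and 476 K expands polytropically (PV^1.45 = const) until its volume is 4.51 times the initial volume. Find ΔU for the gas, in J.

V₁ = nRT₁/P₁ = 5.41×8.314×476/537 = 39.9 L.
Polytropic n=1.45: T₂ = T₁(V₁/V₂)^(n−1) = 476×(0.222)^0.45 = 242 K; P₂ = P₁(V₁/V₂)^n = 60.5 kPa.
For an ideal gas ΔU = nCvΔT with Cv = R/(γ−1) = 25.2 J/(mol·K).
ΔU = 5.41×25.2×(242−476) = -31900 J.

-31900 J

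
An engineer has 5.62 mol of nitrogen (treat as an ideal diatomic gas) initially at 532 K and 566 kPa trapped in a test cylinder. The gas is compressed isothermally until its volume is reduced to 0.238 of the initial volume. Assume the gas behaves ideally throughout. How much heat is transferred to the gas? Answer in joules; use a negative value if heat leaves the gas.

V₁ = nRT₁/P₁ = 5.62×8.314×532/566 = 43.9 L.
Isothermal: T stays 532 K; PV = const ⇒ V₂ = 10.5 L, P₂ = 2380 kPa.
ΔU = 0 (ideal gas, T constant).
W = nRT ln(V₂/V₁) = 5.62×8.314×532×ln(0.238) = -35700 J.
Q = ΔU + W = -35700 J.

-35700 J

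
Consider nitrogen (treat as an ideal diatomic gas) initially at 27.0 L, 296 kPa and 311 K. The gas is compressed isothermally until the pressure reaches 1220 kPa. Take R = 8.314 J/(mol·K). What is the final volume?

6.55 L

Isothermal: T stays 311 K; PV = const ⇒ V₂ = 6.55 L, P₂ = 1220 kPa.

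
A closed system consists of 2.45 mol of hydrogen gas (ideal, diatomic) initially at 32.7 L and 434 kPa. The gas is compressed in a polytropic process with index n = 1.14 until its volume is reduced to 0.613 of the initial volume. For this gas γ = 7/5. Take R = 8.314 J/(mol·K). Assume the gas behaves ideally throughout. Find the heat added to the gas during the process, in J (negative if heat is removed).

T₁ = P₁V₁/(nR) = 434×32.7/(2.45×8.314) = 697 K.
Polytropic n=1.14: T₂ = T₁(V₁/V₂)^(n−1) = 697×(1.63)^0.14 = 746 K; P₂ = P₁(V₁/V₂)^n = 758 kPa.
W = (P₁V₁−P₂V₂)/(n−1) = (434×32.7−758×20.0)/0.14 = -7190 J.
ΔU = nCvΔT = 2.45×20.8×(746−697) = 2520 J.
Q = ΔU + W = -4670 J.

-4670 J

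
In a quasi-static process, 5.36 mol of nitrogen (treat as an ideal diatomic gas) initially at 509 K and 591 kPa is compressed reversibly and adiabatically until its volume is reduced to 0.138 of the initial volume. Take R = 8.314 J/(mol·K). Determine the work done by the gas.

V₁ = nRT₁/P₁ = 5.36×8.314×509/591 = 38.4 L.
Adiabatic: TV^(γ−1) = const ⇒ T₂ = 509×(7.25)^0.400 = 1120 K; PV^γ = const ⇒ P₂ = 9460 kPa.
ΔU = nCvΔT = 5.36×20.8×(1120−509) = 68500 J.
Q = 0 for an adiabatic process, so W = −ΔU = -68500 J.

-68500 J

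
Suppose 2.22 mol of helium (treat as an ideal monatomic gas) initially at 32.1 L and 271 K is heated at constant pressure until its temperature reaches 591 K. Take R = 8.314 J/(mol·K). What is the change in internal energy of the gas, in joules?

8860 J

P₁ = nRT₁/V₁ = 2.22×8.314×271/32.1 = 156 kPa.
Isobaric: P stays 156 kPa; V/T = const ⇒ T₂ = 591 K, V₂ = 70.0 L.
For an ideal gas ΔU = nCvΔT with Cv = (3/2)R = 12.5 J/(mol·K).
ΔU = 2.22×12.5×(591−271) = 8860 J.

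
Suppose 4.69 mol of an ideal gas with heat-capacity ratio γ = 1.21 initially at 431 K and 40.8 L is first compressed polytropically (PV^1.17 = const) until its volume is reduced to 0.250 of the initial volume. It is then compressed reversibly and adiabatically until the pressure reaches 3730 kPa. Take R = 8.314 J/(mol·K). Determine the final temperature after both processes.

603 K

P₁ = nRT₁/V₁ = 4.69×8.314×431/40.8 = 412 kPa.
Step 1 — Polytropic n=1.17: T₂ = T₁(V₁/V₂)^(n−1) = 431×(4.00)^0.17 = 546 K; P₂ = P₁(V₁/V₂)^n = 2090 kPa.
W = (P₁V₁−P₂V₂)/(n−1) = (412×40.8−2090×10.2)/0.17 = -26300 J.
ΔU = nCvΔT = 4.69×39.6×(546−431) = 21300 J.
Q = ΔU + W = -5000 J.
State after step 1: P = 2090 kPa, V = 10.2 L, T = 546 K.
Step 2 — Adiabatic: T₂/T₁ = (P₂/P₁)^((γ−1)/γ) ⇒ T₂ = 546×(1.79)^0.174 = 603 K; V₂ = 6.31 L.
ΔU = nCvΔT = 4.69×39.6×(603−546) = 10800 J.
Q = 0 for an adiabatic process, so W = −ΔU = -10800 J.
Net over both steps: W = -37000 J, Q = -5000 J, ΔU = 32000 J.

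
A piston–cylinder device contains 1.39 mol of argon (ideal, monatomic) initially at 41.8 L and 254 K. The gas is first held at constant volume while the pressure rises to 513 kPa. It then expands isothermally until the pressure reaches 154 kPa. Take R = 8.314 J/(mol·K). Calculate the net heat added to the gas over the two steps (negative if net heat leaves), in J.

P₁ = nRT₁/V₁ = 1.39×8.314×254/41.8 = 70.2 kPa.
Step 1 — Isochoric: V stays 41.8 L; P/T = const ⇒ T₂ = 1860 K, P₂ = 513 kPa.
W = 0 (no volume change).
ΔU = nCvΔT = 1.39×12.5×(1860−254) = 27800 J.
Q = ΔU = 27800 J.
State after step 1: P = 513 kPa, V = 41.8 L, T = 1860 K.
Step 2 — Isothermal: T stays 1860 K; PV = const ⇒ V₂ = 139 L, P₂ = 154 kPa.
ΔU = 0 (ideal gas, T constant).
W = nRT ln(V₂/V₁) = 1.39×8.314×1860×ln(3.33) = 25800 J.
Q = ΔU + W = 25800 J.
Net over both steps: W = 25800 J, Q = 53600 J, ΔU = 27800 J.

53600 J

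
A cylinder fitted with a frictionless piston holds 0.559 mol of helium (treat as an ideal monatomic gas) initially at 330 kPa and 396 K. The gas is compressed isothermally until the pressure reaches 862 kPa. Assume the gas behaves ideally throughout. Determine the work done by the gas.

-1770 J

V₁ = nRT₁/P₁ = 0.559×8.314×396/330 = 5.58 L.
Isothermal: T stays 396 K; PV = const ⇒ V₂ = 2.14 L, P₂ = 862 kPa.
W = nRT ln(V₂/V₁) = 0.559×8.314×396×ln(0.383) = -1770 J.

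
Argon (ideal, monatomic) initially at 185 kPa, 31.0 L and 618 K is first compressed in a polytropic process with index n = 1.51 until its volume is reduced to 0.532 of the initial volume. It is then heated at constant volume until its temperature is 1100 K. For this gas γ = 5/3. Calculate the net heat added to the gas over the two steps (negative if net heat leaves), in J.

n = P₁V₁/(RT₁) = 185×31.0/(8.314×618) = 1.12 mol.
Step 1 — Polytropic n=1.51: T₂ = T₁(V₁/V₂)^(n−1) = 618×(1.88)^0.51 = 853 K; P₂ = P₁(V₁/V₂)^n = 480 kPa.
W = (P₁V₁−P₂V₂)/(n−1) = (185×31.0−480×16.5)/0.51 = -4270 J.
ΔU = nCvΔT = 1.12×12.5×(853−618) = 3270 J.
Q = ΔU + W = -1000 J.
State after step 1: P = 480 kPa, V = 16.5 L, T = 853 K.
Step 2 — Isochoric: V stays 16.5 L; P/T = const ⇒ T₂ = 1100 K, P₂ = 619 kPa.
W = 0 (no volume change).
ΔU = nCvΔT = 1.12×12.5×(1100−853) = 3440 J.
Q = ΔU = 3440 J.
Net over both steps: W = -4270 J, Q = 2440 J, ΔU = 6710 J.

2440 J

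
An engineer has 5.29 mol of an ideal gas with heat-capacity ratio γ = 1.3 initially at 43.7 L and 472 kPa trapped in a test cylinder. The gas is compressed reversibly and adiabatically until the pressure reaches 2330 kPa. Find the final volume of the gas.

12.8 L

T₁ = P₁V₁/(nR) = 472×43.7/(5.29×8.314) = 469 K.
Adiabatic: T₂/T₁ = (P₂/P₁)^((γ−1)/γ) ⇒ T₂ = 469×(4.94)^0.231 = 678 K; V₂ = 12.8 L.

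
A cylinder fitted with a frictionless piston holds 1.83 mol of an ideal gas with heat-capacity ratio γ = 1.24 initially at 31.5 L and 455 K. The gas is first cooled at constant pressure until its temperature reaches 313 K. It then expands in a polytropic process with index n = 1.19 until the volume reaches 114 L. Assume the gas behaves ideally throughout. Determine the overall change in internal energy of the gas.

-14400 J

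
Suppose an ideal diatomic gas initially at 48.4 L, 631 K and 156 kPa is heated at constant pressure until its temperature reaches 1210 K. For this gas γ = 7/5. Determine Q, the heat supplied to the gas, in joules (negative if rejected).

24200 J

n = P₁V₁/(RT₁) = 156×48.4/(8.314×631) = 1.44 mol.
Isobaric: P stays 156 kPa; V/T = const ⇒ T₂ = 1210 K, V₂ = 92.8 L.
W = PΔV = 156×(92.8−48.4) kPa·L = 6930 J.
ΔU = nCvΔT = 1.44×20.8×(1210−631) = 17300 J.
Q = ΔU + W = nCpΔT = 24200 J.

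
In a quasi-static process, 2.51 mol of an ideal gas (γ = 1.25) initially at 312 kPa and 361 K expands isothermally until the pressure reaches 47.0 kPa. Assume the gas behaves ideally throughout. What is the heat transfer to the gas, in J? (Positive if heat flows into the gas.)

V₁ = nRT₁/P₁ = 2.51×8.314×361/312 = 24.1 L.
Isothermal: T stays 361 K; PV = const ⇒ V₂ = 160 L, P₂ = 47.0 kPa.
ΔU = 0 (ideal gas, T constant).
W = nRT ln(V₂/V₁) = 2.51×8.314×361×ln(6.64) = 14300 J.
Q = ΔU + W = 14300 J.

14300 J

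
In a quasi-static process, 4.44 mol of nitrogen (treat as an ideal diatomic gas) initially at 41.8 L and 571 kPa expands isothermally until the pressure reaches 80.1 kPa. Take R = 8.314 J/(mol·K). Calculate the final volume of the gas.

298 L

T₁ = P₁V₁/(nR) = 571×41.8/(4.44×8.314) = 647 K.
Isothermal: T stays 647 K; PV = const ⇒ V₂ = 298 L, P₂ = 80.1 kPa.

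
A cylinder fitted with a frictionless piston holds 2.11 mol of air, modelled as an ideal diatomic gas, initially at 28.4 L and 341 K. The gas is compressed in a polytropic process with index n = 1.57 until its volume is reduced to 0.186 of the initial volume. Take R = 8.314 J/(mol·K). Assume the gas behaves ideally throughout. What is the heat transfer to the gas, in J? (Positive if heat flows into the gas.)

P₁ = nRT₁/V₁ = 2.11×8.314×341/28.4 = 211 kPa.
Polytropic n=1.57: T₂ = T₁(V₁/V₂)^(n−1) = 341×(5.38)^0.57 = 889 K; P₂ = P₁(V₁/V₂)^n = 2950 kPa.
W = (P₁V₁−P₂V₂)/(n−1) = (211×28.4−2950×5.28)/0.57 = -16900 J.
ΔU = nCvΔT = 2.11×20.8×(889−341) = 24100 J.
Q = ΔU + W = 7170 J.

7170 J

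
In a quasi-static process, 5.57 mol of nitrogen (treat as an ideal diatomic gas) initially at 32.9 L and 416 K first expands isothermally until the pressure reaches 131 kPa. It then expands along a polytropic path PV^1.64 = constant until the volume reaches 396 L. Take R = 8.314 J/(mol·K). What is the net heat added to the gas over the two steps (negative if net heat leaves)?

P₁ = nRT₁/V₁ = 5.57×8.314×416/32.9 = 586 kPa.
Step 1 — Isothermal: T stays 416 K; PV = const ⇒ V₂ = 147 L, P₂ = 131 kPa.
ΔU = 0 (ideal gas, T constant).
W = nRT ln(V₂/V₁) = 5.57×8.314×416×ln(4.47) = 28800 J.
Q = ΔU + W = 28800 J.
State after step 1: P = 131 kPa, V = 147 L, T = 416 K.
Step 2 — Polytropic n=1.64: T₂ = T₁(V₁/V₂)^(n−1) = 416×(0.371)^0.64 = 221 K; P₂ = P₁(V₁/V₂)^n = 25.8 kPa.
W = (P₁V₁−P₂V₂)/(n−1) = (131×147−25.8×396)/0.64 = 14100 J.
ΔU = nCvΔT = 5.57×20.8×(221−416) = -22600 J.
Q = ΔU + W = -8480 J.
Net over both steps: W = 43000 J, Q = 20400 J, ΔU = -22600 J.

20400 J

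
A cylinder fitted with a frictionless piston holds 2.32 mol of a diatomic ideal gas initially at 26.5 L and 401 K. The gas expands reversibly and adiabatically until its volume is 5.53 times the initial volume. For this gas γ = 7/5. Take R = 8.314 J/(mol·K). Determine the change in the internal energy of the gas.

P₁ = nRT₁/V₁ = 2.32×8.314×401/26.5 = 292 kPa.
Adiabatic: TV^(γ−1) = const ⇒ T₂ = 401×(0.181)^0.400 = 202 K; PV^γ = const ⇒ P₂ = 26.6 kPa.
For an ideal gas ΔU = nCvΔT with Cv = (5/2)R = 20.8 J/(mol·K).
ΔU = 2.32×20.8×(202−401) = -9580 J.

-9580 J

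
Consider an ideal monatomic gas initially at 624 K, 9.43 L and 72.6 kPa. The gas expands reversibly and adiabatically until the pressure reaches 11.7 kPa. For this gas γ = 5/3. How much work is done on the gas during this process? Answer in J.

-532 J

n = P₁V₁/(RT₁) = 72.6×9.43/(8.314×624) = 0.132 mol.
Adiabatic: T₂/T₁ = (P₂/P₁)^((γ−1)/γ) ⇒ T₂ = 624×(0.161)^0.400 = 301 K; V₂ = 28.2 L.
ΔU = nCvΔT = 0.132×12.5×(301−624) = -532 J.
Q = 0 for an adiabatic process, so W = −ΔU = 532 J.
Work done on the gas = −W_by = -532 J.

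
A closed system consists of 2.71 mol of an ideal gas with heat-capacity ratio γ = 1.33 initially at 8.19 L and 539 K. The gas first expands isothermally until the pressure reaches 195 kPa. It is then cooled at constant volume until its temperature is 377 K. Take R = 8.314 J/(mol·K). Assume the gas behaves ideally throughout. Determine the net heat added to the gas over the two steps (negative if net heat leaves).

P₁ = nRT₁/V₁ = 2.71×8.314×539/8.19 = 1480 kPa.
Step 1 — Isothermal: T stays 539 K; PV = const ⇒ V₂ = 62.3 L, P₂ = 195 kPa.
ΔU = 0 (ideal gas, T constant).
W = nRT ln(V₂/V₁) = 2.71×8.314×539×ln(7.60) = 24600 J.
Q = ΔU + W = 24600 J.
State after step 1: P = 195 kPa, V = 62.3 L, T = 539 K.
Step 2 — Isochoric: V stays 62.3 L; P/T = const ⇒ T₂ = 377 K, P₂ = 136 kPa.
W = 0 (no volume change).
ΔU = nCvΔT = 2.71×25.2×(377−539) = -11100 J.
Q = ΔU = -11100 J.
Net over both steps: W = 24600 J, Q = 13600 J, ΔU = -11100 J.

13600 J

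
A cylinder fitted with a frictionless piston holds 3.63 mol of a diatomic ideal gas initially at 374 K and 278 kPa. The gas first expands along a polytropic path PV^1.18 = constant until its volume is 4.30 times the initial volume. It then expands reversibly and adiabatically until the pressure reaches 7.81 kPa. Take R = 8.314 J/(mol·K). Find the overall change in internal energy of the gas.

-15400 J

V₁ = nRT₁/P₁ = 3.63×8.314×374/278 = 40.6 L.
Step 1 — Polytropic n=1.18: T₂ = T₁(V₁/V₂)^(n−1) = 374×(0.233)^0.18 = 288 K; P₂ = P₁(V₁/V₂)^n = 49.7 kPa.
W = (P₁V₁−P₂V₂)/(n−1) = (278×40.6−49.7×175)/0.18 = 14500 J.
ΔU = nCvΔT = 3.63×20.8×(288−374) = -6520 J.
Q = ΔU + W = 7960 J.
State after step 1: P = 49.7 kPa, V = 175 L, T = 288 K.
Step 2 — Adiabatic: T₂/T₁ = (P₂/P₁)^((γ−1)/γ) ⇒ T₂ = 288×(0.157)^0.286 = 169 K; V₂ = 655 L.
ΔU = nCvΔT = 3.63×20.8×(169−288) = -8910 J.
Q = 0 for an adiabatic process, so W = −ΔU = 8910 J.
Net over both steps: W = 23400 J, Q = 7960 J, ΔU = -15400 J.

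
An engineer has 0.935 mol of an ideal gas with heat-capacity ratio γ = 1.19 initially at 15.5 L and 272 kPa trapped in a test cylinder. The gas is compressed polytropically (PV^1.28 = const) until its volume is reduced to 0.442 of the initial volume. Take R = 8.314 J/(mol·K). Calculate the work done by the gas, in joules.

-3870 J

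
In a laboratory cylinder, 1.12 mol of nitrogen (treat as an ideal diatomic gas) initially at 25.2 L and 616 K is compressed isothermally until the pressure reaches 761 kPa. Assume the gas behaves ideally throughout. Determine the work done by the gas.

P₁ = nRT₁/V₁ = 1.12×8.314×616/25.2 = 228 kPa.
Isothermal: T stays 616 K; PV = const ⇒ V₂ = 7.54 L, P₂ = 761 kPa.
W = nRT ln(V₂/V₁) = 1.12×8.314×616×ln(0.299) = -6920 J.

-6920 J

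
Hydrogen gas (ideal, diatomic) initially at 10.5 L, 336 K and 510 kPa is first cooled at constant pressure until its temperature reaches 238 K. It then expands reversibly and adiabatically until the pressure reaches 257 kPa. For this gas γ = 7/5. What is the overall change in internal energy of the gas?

n = P₁V₁/(RT₁) = 510×10.5/(8.314×336) = 1.92 mol.
Step 1 — Isobaric: P stays 510 kPa; V/T = const ⇒ T₂ = 238 K, V₂ = 7.44 L.
W = PΔV = 510×(7.44−10.5) kPa·L = -1560 J.
ΔU = nCvΔT = 1.92×20.8×(238−336) = -3900 J.
Q = ΔU + W = nCpΔT = -5470 J.
State after step 1: P = 510 kPa, V = 7.44 L, T = 238 K.
Step 2 — Adiabatic: T₂/T₁ = (P₂/P₁)^((γ−1)/γ) ⇒ T₂ = 238×(0.504)^0.286 = 196 K; V₂ = 12.1 L.
ΔU = nCvΔT = 1.92×20.8×(196−238) = -1690 J.
Q = 0 for an adiabatic process, so W = −ΔU = 1690 J.
Net over both steps: W = 124 J, Q = -5470 J, ΔU = -5590 J.

-5590 J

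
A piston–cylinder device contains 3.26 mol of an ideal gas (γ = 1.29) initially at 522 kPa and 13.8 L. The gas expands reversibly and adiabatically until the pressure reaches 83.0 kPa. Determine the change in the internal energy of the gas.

-8410 J

T₁ = P₁V₁/(nR) = 522×13.8/(3.26×8.314) = 266 K.
Adiabatic: T₂/T₁ = (P₂/P₁)^((γ−1)/γ) ⇒ T₂ = 266×(0.159)^0.225 = 176 K; V₂ = 57.4 L.
For an ideal gas ΔU = nCvΔT with Cv = R/(γ−1) = 28.7 J/(mol·K).
ΔU = 3.26×28.7×(176−266) = -8410 J.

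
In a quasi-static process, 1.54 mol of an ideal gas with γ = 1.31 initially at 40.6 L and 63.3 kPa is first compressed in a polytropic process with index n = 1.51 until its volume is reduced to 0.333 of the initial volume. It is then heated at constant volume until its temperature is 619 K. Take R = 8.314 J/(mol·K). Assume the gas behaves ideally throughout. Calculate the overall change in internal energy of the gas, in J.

T₁ = P₁V₁/(nR) = 63.3×40.6/(1.54×8.314) = 201 K.
Step 1 — Polytropic n=1.51: T₂ = T₁(V₁/V₂)^(n−1) = 201×(3.00)^0.51 = 352 K; P₂ = P₁(V₁/V₂)^n = 333 kPa.
W = (P₁V₁−P₂V₂)/(n−1) = (63.3×40.6−333×13.5)/0.51 = -3790 J.
ΔU = nCvΔT = 1.54×26.8×(352−201) = 6230 J.
Q = ΔU + W = 2450 J.
State after step 1: P = 333 kPa, V = 13.5 L, T = 352 K.
Step 2 — Isochoric: V stays 13.5 L; P/T = const ⇒ T₂ = 619 K, P₂ = 586 kPa.
W = 0 (no volume change).
ΔU = nCvΔT = 1.54×26.8×(619−352) = 11000 J.
Q = ΔU = 11000 J.
Net over both steps: W = -3790 J, Q = 13500 J, ΔU = 17300 J.

17300 J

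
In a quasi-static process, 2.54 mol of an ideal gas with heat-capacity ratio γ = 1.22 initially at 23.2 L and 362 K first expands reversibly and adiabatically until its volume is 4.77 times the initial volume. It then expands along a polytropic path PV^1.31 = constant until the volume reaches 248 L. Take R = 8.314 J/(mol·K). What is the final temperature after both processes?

200 K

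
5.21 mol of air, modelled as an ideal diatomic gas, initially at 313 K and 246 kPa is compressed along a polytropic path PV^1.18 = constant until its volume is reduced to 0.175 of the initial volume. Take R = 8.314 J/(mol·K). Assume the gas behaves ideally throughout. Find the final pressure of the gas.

V₁ = nRT₁/P₁ = 5.21×8.314×313/246 = 55.1 L.
Polytropic n=1.18: T₂ = T₁(V₁/V₂)^(n−1) = 313×(5.71)^0.18 = 428 K; P₂ = P₁(V₁/V₂)^n = 1920 kPa.

1920 kPa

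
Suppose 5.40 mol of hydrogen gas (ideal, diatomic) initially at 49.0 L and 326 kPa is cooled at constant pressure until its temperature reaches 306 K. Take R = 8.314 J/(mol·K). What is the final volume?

T₁ = P₁V₁/(nR) = 326×49.0/(5.40×8.314) = 356 K.
Isobaric: P stays 326 kPa; V/T = const ⇒ T₂ = 306 K, V₂ = 42.1 L.

42.1 L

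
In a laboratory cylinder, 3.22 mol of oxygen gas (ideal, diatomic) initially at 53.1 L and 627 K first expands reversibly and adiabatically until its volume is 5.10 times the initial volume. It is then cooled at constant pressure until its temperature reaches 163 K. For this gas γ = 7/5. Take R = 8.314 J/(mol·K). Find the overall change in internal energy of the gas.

-31100 J

P₁ = nRT₁/V₁ = 3.22×8.314×627/53.1 = 316 kPa.
Step 1 — Adiabatic: TV^(γ−1) = const ⇒ T₂ = 627×(0.196)^0.400 = 327 K; PV^γ = const ⇒ P₂ = 32.3 kPa.
ΔU = nCvΔT = 3.22×20.8×(327−627) = -20100 J.
Q = 0 for an adiabatic process, so W = −ΔU = 20100 J.
State after step 1: P = 32.3 kPa, V = 271 L, T = 327 K.
Step 2 — Isobaric: P stays 32.3 kPa; V/T = const ⇒ T₂ = 163 K, V₂ = 135 L.
W = PΔV = 32.3×(135−271) kPa·L = -4380 J.
ΔU = nCvΔT = 3.22×20.8×(163−327) = -11000 J.
Q = ΔU + W = nCpΔT = -15300 J.
Net over both steps: W = 15700 J, Q = -15300 J, ΔU = -31100 J.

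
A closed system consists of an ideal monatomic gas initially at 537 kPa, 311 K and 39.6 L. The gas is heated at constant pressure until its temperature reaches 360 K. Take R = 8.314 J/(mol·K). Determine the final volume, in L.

Isobaric: P stays 537 kPa; V/T = const ⇒ T₂ = 360 K, V₂ = 45.8 L.

45.8 L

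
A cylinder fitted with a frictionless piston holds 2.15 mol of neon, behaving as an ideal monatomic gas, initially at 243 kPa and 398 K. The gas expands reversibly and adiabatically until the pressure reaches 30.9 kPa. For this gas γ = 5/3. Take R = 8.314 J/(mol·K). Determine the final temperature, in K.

174 K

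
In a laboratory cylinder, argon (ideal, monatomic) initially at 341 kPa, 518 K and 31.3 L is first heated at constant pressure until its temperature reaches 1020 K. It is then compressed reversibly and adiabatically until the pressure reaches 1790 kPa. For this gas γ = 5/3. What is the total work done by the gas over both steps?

-19300 J

n = P₁V₁/(RT₁) = 341×31.3/(8.314×518) = 2.48 mol.
Step 1 — Isobaric: P stays 341 kPa; V/T = const ⇒ T₂ = 1020 K, V₂ = 61.6 L.
W = PΔV = 341×(61.6−31.3) kPa·L = 10300 J.
ΔU = nCvΔT = 2.48×12.5×(1020−518) = 15500 J.
Q = ΔU + W = nCpΔT = 25900 J.
State after step 1: P = 341 kPa, V = 61.6 L, T = 1020 K.
Step 2 — Adiabatic: T₂/T₁ = (P₂/P₁)^((γ−1)/γ) ⇒ T₂ = 1020×(5.25)^0.400 = 1980 K; V₂ = 22.8 L.
ΔU = nCvΔT = 2.48×12.5×(1980−1020) = 29700 J.
Q = 0 for an adiabatic process, so W = −ΔU = -29700 J.
Net over both steps: W = -19300 J, Q = 25900 J, ΔU = 45200 J.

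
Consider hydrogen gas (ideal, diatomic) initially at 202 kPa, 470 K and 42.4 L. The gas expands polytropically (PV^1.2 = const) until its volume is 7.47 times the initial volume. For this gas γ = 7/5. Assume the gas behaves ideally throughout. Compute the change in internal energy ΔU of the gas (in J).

-7090 J

n = P₁V₁/(RT₁) = 202×42.4/(8.314×470) = 2.19 mol.
Polytropic n=1.2: T₂ = T₁(V₁/V₂)^(n−1) = 470×(0.134)^0.20 = 314 K; P₂ = P₁(V₁/V₂)^n = 18.1 kPa.
For an ideal gas ΔU = nCvΔT with Cv = (5/2)R = 20.8 J/(mol·K).
ΔU = 2.19×20.8×(314−470) = -7090 J.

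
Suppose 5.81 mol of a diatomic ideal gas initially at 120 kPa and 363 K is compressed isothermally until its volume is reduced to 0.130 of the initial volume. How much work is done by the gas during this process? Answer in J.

-35800 J

V₁ = nRT₁/P₁ = 5.81×8.314×363/120 = 146 L.
Isothermal: T stays 363 K; PV = const ⇒ V₂ = 19.0 L, P₂ = 923 kPa.
W = nRT ln(V₂/V₁) = 5.81×8.314×363×ln(0.130) = -35800 J.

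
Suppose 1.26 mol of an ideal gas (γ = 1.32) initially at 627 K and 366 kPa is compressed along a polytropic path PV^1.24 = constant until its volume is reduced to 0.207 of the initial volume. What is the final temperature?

V₁ = nRT₁/P₁ = 1.26×8.314×627/366 = 17.9 L.
Polytropic n=1.24: T₂ = T₁(V₁/V₂)^(n−1) = 627×(4.83)^0.24 = 915 K; P₂ = P₁(V₁/V₂)^n = 2580 kPa.

915 K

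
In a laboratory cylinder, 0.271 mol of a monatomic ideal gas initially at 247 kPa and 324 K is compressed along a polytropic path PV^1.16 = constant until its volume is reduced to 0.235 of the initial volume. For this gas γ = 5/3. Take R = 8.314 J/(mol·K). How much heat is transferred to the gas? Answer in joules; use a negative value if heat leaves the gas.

-904 J

V₁ = nRT₁/P₁ = 0.271×8.314×324/247 = 2.96 L.
Polytropic n=1.16: T₂ = T₁(V₁/V₂)^(n−1) = 324×(4.26)^0.16 = 408 K; P₂ = P₁(V₁/V₂)^n = 1330 kPa.
W = (P₁V₁−P₂V₂)/(n−1) = (247×2.96−1330×0.695)/0.16 = -1190 J.
ΔU = nCvΔT = 0.271×12.5×(408−324) = 286 J.
Q = ΔU + W = -904 J.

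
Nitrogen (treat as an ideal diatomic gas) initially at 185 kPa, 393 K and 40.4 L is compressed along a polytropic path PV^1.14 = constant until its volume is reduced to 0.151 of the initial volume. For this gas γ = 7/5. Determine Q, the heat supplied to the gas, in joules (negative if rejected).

-10500 J

n = P₁V₁/(RT₁) = 185×40.4/(8.314×393) = 2.29 mol.
Polytropic n=1.14: T₂ = T₁(V₁/V₂)^(n−1) = 393×(6.62)^0.14 = 512 K; P₂ = P₁(V₁/V₂)^n = 1600 kPa.
W = (P₁V₁−P₂V₂)/(n−1) = (185×40.4−1600×6.10)/0.14 = -16200 J.
ΔU = nCvΔT = 2.29×20.8×(512−393) = 5660 J.
Q = ΔU + W = -10500 J.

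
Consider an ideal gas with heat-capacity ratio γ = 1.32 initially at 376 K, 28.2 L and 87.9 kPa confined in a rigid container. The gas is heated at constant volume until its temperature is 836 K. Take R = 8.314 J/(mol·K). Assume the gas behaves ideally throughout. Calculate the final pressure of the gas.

195 kPa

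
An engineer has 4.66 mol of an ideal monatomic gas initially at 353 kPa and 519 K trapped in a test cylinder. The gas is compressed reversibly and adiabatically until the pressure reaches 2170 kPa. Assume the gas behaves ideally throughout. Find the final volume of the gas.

V₁ = nRT₁/P₁ = 4.66×8.314×519/353 = 57.0 L.
Adiabatic: T₂/T₁ = (P₂/P₁)^((γ−1)/γ) ⇒ T₂ = 519×(6.15)^0.400 = 1070 K; V₂ = 19.2 L.

19.2 L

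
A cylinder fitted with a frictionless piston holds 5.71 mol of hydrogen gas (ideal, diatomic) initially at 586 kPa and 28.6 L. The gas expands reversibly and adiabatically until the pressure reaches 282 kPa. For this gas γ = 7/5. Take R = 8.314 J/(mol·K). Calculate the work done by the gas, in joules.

7900 J

T₁ = P₁V₁/(nR) = 586×28.6/(5.71×8.314) = 353 K.
Adiabatic: T₂/T₁ = (P₂/P₁)^((γ−1)/γ) ⇒ T₂ = 353×(0.481)^0.286 = 286 K; V₂ = 48.2 L.
ΔU = nCvΔT = 5.71×20.8×(286−353) = -7900 J.
Q = 0 for an adiabatic process, so W = −ΔU = 7900 J.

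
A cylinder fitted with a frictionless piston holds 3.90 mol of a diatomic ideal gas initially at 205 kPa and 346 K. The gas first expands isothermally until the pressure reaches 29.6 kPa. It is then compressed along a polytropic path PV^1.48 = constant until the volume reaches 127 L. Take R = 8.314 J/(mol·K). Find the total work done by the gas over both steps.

V₁ = nRT₁/P₁ = 3.90×8.314×346/205 = 54.7 L.
Step 1 — Isothermal: T stays 346 K; PV = const ⇒ V₂ = 379 L, P₂ = 29.6 kPa.
ΔU = 0 (ideal gas, T constant).
W = nRT ln(V₂/V₁) = 3.90×8.314×346×ln(6.93) = 21700 J.
Q = ΔU + W = 21700 J.
State after step 1: P = 29.6 kPa, V = 379 L, T = 346 K.
Step 2 — Polytropic n=1.48: T₂ = T₁(V₁/V₂)^(n−1) = 346×(2.98)^0.48 = 585 K; P₂ = P₁(V₁/V₂)^n = 149 kPa.
W = (P₁V₁−P₂V₂)/(n−1) = (29.6×379−149×127)/0.48 = -16100 J.
ΔU = nCvΔT = 3.90×20.8×(585−346) = 19400 J.
Q = ΔU + W = 3230 J.
Net over both steps: W = 5580 J, Q = 24900 J, ΔU = 19400 J.

5580 J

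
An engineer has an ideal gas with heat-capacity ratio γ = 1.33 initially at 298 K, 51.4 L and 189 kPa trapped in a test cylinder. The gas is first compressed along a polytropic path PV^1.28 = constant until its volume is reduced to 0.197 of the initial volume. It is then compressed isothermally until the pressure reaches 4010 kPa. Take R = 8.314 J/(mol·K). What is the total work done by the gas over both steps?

-34900 J

n = P₁V₁/(RT₁) = 189×51.4/(8.314×298) = 3.92 mol.
Step 1 — Polytropic n=1.28: T₂ = T₁(V₁/V₂)^(n−1) = 298×(5.08)^0.28 = 470 K; P₂ = P₁(V₁/V₂)^n = 1510 kPa.
W = (P₁V₁−P₂V₂)/(n−1) = (189×51.4−1510×10.1)/0.28 = -20000 J.
ΔU = nCvΔT = 3.92×25.2×(470−298) = 17000 J.
Q = ΔU + W = -3030 J.
State after step 1: P = 1510 kPa, V = 10.1 L, T = 470 K.
Step 2 — Isothermal: T stays 470 K; PV = const ⇒ V₂ = 3.82 L, P₂ = 4010 kPa.
ΔU = 0 (ideal gas, T constant).
W = nRT ln(V₂/V₁) = 3.92×8.314×470×ln(0.377) = -14900 J.
Q = ΔU + W = -14900 J.
Net over both steps: W = -34900 J, Q = -18000 J, ΔU = 17000 J.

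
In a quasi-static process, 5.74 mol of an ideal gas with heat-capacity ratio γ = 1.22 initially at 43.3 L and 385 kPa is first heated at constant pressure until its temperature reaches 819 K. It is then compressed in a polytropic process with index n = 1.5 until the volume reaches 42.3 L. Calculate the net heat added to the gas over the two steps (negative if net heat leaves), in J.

179000 J

T₁ = P₁V₁/(nR) = 385×43.3/(5.74×8.314) = 349 K.
Step 1 — Isobaric: P stays 385 kPa; V/T = const ⇒ T₂ = 819 K, V₂ = 102 L.
W = PΔV = 385×(102−43.3) kPa·L = 22400 J.
ΔU = nCvΔT = 5.74×37.8×(819−349) = 102000 J.
Q = ΔU + W = nCpΔT = 124000 J.
State after step 1: P = 385 kPa, V = 102 L, T = 819 K.
Step 2 — Polytropic n=1.5: T₂ = T₁(V₁/V₂)^(n−1) = 819×(2.40)^0.50 = 1270 K; P₂ = P₁(V₁/V₂)^n = 1430 kPa.
W = (P₁V₁−P₂V₂)/(n−1) = (385×102−1430×42.3)/0.50 = -42900 J.
ΔU = nCvΔT = 5.74×37.8×(1270−819) = 97600 J.
Q = ΔU + W = 54600 J.
Net over both steps: W = -20500 J, Q = 179000 J, ΔU = 199000 J.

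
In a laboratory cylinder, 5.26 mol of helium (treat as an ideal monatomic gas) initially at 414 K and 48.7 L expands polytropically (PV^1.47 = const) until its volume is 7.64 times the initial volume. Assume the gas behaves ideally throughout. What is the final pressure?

18.7 kPa

P₁ = nRT₁/V₁ = 5.26×8.314×414/48.7 = 372 kPa.
Polytropic n=1.47: T₂ = T₁(V₁/V₂)^(n−1) = 414×(0.131)^0.47 = 159 K; P₂ = P₁(V₁/V₂)^n = 18.7 kPa.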